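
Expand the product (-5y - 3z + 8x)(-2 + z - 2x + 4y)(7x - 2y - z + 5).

312xy - 120y^2 - 107yz + 50y - 189xyz + 54y^2z + 23yz^2 + 326x^2y - 224xy^2 + 40y^3 + 128xz - 21z^2 + 30z - 35xz^2 + 3z^3 + 114x^2z - 192x^2 - 80x - 112x^3

(-5y - 3z + 8x)(-2 + z - 2x + 4y)(7x - 2y - z + 5)
= (10y - 5yz + 10xy - 20y^2 + 6z - 3z^2 + 6xz - 12yz - 16x + 8xz - 16x^2 + 32xy)(7x - 2y - z + 5)    [distributive law]
= (10y - 17yz + 42xy - 20y^2 + 6z - 3z^2 + 14xz - 16x - 16x^2)(7x - 2y - z + 5)    [combine like terms]
= 70xy - 20y^2 - 10yz + 50y - 119xyz + 34y^2z + 17yz^2 - 85yz + 294x^2y - 84xy^2 - 42xyz + 210xy - 140xy^2 + 40y^3 + 20y^2z - 100y^2 + 42xz - 12yz - 6z^2 + 30z - 21xz^2 + 6yz^2 + 3z^3 - 15z^2 + 98x^2z - 28xyz - 14xz^2 + 70xz - 112x^2 + 32xy + 16xz - 80x - 112x^3 + 32x^2y + 16x^2z - 80x^2    [distributive law]
= 312xy - 120y^2 - 107yz + 50y - 189xyz + 54y^2z + 23yz^2 + 326x^2y - 224xy^2 + 40y^3 + 128xz - 21z^2 + 30z - 35xz^2 + 3z^3 + 114x^2z - 192x^2 - 80x - 112x^3    [combine like terms]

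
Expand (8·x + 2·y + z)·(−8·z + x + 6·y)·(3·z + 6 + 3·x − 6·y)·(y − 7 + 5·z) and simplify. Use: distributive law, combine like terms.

2277·x·y·z^2 − 399·x·z^2 − 1065·x·z^3 − 2364·x·y·z + 2646·x·z + 345·x^2·y·z + 1395·x^2·z − 825·x^2·z^2 − 822·x·y^2·z − 666·x^2·y − 336·x^2 + 24·x^3·y − 168·x^3 + 120·x^3·z + 102·x^2·y^2 + 2148·x·y^2 − 2100·x·y − 264·x·y^3 + 498·y^2·z^2 − 474·y·z^2 + 66·y·z^3 − 372·y^2·z + 420·y·z − 264·y^3·z + 576·y^3 − 504·y^2 − 72·y^4 − 72·z^3 − 120·z^4 + 336·z^2

(8·x + 2·y + z)·(−8·z + x + 6·y)·(3·z + 6 + 3·x − 6·y)·(y − 7 + 5·z)
= (−64·x·z + 8·x^2 + 48·x·y − 16·y·z + 2·x·y + 12·y^2 − 8·z^2 + x·z + 6·y·z)·(3·z + 6 + 3·x − 6·y)·(y − 7 + 5·z)    [distributive law]
= (−63·x·z + 8·x^2 + 50·x·y − 10·y·z + 12·y^2 − 8·z^2)·(3·z + 6 + 3·x − 6·y)·(y − 7 + 5·z)    [combine like terms]
= (−189·x·z^2 − 378·x·z − 189·x^2·z + 378·x·y·z + 24·x^2·z + 48·x^2 + 24·x^3 − 48·x^2·y + 150·x·y·z + 300·x·y + 150·x^2·y − 300·x·y^2 − 30·y·z^2 − 60·y·z − 30·x·y·z + 60·y^2·z + 36·y^2·z + 72·y^2 + 36·x·y^2 − 72·y^3 − 24·z^3 − 48·z^2 − 24·x·z^2 + 48·y·z^2)·(y − 7 + 5·z)    [distributive law]
= (−213·x·z^2 − 378·x·z − 165·x^2·z + 498·x·y·z + 48·x^2 + 24·x^3 + 102·x^2·y + 300·x·y − 264·x·y^2 + 18·y·z^2 − 60·y·z + 96·y^2·z + 72·y^2 − 72·y^3 − 24·z^3 − 48·z^2)·(y − 7 + 5·z)    [combine like terms]
= −213·x·y·z^2 + 1491·x·z^2 − 1065·x·z^3 − 378·x·y·z + 2646·x·z − 1890·x·z^2 − 165·x^2·y·z + 1155·x^2·z − 825·x^2·z^2 + 498·x·y^2·z − 3486·x·y·z + 2490·x·y·z^2 + 48·x^2·y − 336·x^2 + 240·x^2·z + 24·x^3·y − 168·x^3 + 120·x^3·z + 102·x^2·y^2 − 714·x^2·y + 510·x^2·y·z + 300·x·y^2 − 2100·x·y + 1500·x·y·z − 264·x·y^3 + 1848·x·y^2 − 1320·x·y^2·z + 18·y^2·z^2 − 126·y·z^2 + 90·y·z^3 − 60·y^2·z + 420·y·z − 300·y·z^2 + 96·y^3·z − 672·y^2·z + 480·y^2·z^2 + 72·y^3 − 504·y^2 + 360·y^2·z − 72·y^4 + 504·y^3 − 360·y^3·z − 24·y·z^3 + 168·z^3 − 120·z^4 − 48·y·z^2 + 336·z^2 − 240·z^3    [distributive law]
= 2277·x·y·z^2 − 399·x·z^2 − 1065·x·z^3 − 2364·x·y·z + 2646·x·z + 345·x^2·y·z + 1395·x^2·z − 825·x^2·z^2 − 822·x·y^2·z − 666·x^2·y − 336·x^2 + 24·x^3·y − 168·x^3 + 120·x^3·z + 102·x^2·y^2 + 2148·x·y^2 − 2100·x·y − 264·x·y^3 + 498·y^2·z^2 − 474·y·z^2 + 66·y·z^3 − 372·y^2·z + 420·y·z − 264·y^3·z + 576·y^3 − 504·y^2 − 72·y^4 − 72·z^3 − 120·z^4 + 336·z^2    [combine like terms]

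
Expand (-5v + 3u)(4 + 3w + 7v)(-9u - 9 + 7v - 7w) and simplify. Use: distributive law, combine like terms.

75uv + 180v + 175v^2 + 275vw + 51uvw + 140v^2w + 105vw^2 + 462uv^2 - 245v^3 - 108u^2 - 108u - 165uw - 81u^2w - 63uw^2 - 189u^2v

(-5v + 3u)(4 + 3w + 7v)(-9u - 9 + 7v - 7w)
= (-20v - 15vw - 35v^2 + 12u + 9uw + 21uv)(-9u - 9 + 7v - 7w)    [distributive law]
= 180uv + 180v - 140v^2 + 140vw + 135uvw + 135vw - 105v^2w + 105vw^2 + 315uv^2 + 315v^2 - 245v^3 + 245v^2w - 108u^2 - 108u + 84uv - 84uw - 81u^2w - 81uw + 63uvw - 63uw^2 - 189u^2v - 189uv + 147uv^2 - 147uvw    [distributive law]
= 75uv + 180v + 175v^2 + 275vw + 51uvw + 140v^2w + 105vw^2 + 462uv^2 - 245v^3 - 108u^2 - 108u - 165uw - 81u^2w - 63uw^2 - 189u^2v    [combine like terms]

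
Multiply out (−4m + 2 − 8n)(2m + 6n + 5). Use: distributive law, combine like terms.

(−4m + 2 − 8n)(2m + 6n + 5)
= −8m^2 − 24mn − 20m + 4m + 12n + 10 − 16mn − 48n^2 − 40n    [distributive law]
= −8m^2 − 40mn − 16m − 28n + 10 − 48n^2    [combine like terms]

−8m^2 − 40mn − 16m − 28n + 10 − 48n^2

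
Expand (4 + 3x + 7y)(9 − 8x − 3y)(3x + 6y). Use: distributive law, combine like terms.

108x + 216y − 15x^2 + 123xy + 306y^2 − 72x^3 − 339x^2y − 453xy^2 − 126y^3

(4 + 3x + 7y)(9 − 8x − 3y)(3x + 6y)
= (36 − 32x − 12y + 27x − 24x^2 − 9xy + 63y − 56xy − 21y^2)(3x + 6y)    [distributive law]
= (36 − 5x + 51y − 24x^2 − 65xy − 21y^2)(3x + 6y)    [combine like terms]
= 108x + 216y − 15x^2 − 30xy + 153xy + 306y^2 − 72x^3 − 144x^2y − 195x^2y − 390xy^2 − 63xy^2 − 126y^3    [distributive law]
= 108x + 216y − 15x^2 + 123xy + 306y^2 − 72x^3 − 339x^2y − 453xy^2 − 126y^3    [combine like terms]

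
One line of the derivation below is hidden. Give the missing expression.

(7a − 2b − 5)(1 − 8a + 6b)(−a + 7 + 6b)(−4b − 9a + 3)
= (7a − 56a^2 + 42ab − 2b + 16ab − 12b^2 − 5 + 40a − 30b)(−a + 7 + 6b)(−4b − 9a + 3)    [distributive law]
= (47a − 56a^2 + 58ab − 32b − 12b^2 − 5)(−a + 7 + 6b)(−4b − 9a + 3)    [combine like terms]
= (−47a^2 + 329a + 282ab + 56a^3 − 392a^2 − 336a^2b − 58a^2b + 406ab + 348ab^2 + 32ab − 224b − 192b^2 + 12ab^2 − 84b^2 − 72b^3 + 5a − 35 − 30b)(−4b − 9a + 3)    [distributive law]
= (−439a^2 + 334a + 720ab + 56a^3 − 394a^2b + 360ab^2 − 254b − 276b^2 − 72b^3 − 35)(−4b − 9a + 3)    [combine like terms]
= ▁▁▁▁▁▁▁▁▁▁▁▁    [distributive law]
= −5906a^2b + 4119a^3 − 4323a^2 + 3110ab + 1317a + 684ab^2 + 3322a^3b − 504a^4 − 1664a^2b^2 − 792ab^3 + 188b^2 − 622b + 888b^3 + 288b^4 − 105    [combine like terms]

By distributive law:

1756a^2b + 3951a^3 − 1317a^2 − 1336ab − 3006a^2 + 1002a − 2880ab^2 − 6480a^2b + 2160ab − 224a^3b − 504a^4 + 168a^3 + 1576a^2b^2 + 3546a^3b − 1182a^2b − 1440ab^3 − 3240a^2b^2 + 1080ab^2 + 1016b^2 + 2286ab − 762b + 1104b^3 + 2484ab^2 − 828b^2 + 288b^4 + 648ab^3 − 216b^3 + 140b + 315a − 105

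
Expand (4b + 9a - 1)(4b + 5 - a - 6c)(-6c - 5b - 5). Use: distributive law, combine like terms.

(4b + 9a - 1)(4b + 5 - a - 6c)(-6c - 5b - 5)
= (16b^2 + 20b - 4ab - 24bc + 36ab + 45a - 9a^2 - 54ac - 4b - 5 + a + 6c)(-6c - 5b - 5)    [distributive law]
= (16b^2 + 16b + 32ab - 24bc + 46a - 9a^2 - 54ac - 5 + 6c)(-6c - 5b - 5)    [combine like terms]
= -96b^2c - 80b^3 - 80b^2 - 96bc - 80b^2 - 80b - 192abc - 160ab^2 - 160ab + 144bc^2 + 120b^2c + 120bc - 276ac - 230ab - 230a + 54a^2c + 45a^2b + 45a^2 + 324ac^2 + 270abc + 270ac + 30c + 25b + 25 - 36c^2 - 30bc - 30c    [distributive law]
= 24b^2c - 80b^3 - 160b^2 - 6bc - 55b + 78abc - 160ab^2 - 390ab + 144bc^2 - 6ac - 230a + 54a^2c + 45a^2b + 45a^2 + 324ac^2 + 25 - 36c^2    [combine like terms]

24b^2c - 80b^3 - 160b^2 - 6bc - 55b + 78abc - 160ab^2 - 390ab + 144bc^2 - 6ac - 230a + 54a^2c + 45a^2b + 45a^2 + 324ac^2 + 25 - 36c^2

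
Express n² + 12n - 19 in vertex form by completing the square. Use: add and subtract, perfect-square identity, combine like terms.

(n + 6)² - 55

n² + 12n - 19
= n² + 12n + 36 - 36 - 19    [add and subtract 36]
= (n + 6)² - 36 - 19    [perfect-square identity]
= (n + 6)² - 55    [combine constants]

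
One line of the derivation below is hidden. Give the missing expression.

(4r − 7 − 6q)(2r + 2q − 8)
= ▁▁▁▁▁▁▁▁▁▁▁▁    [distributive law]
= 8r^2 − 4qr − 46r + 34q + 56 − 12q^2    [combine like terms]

By distributive law:

8r^2 + 8qr − 32r − 14r − 14q + 56 − 12qr − 12q^2 + 48q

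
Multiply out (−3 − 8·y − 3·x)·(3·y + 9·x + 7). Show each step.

−65·y − 48·x − 21 − 24·y² − 81·x·y − 27·x²

(−3 − 8·y − 3·x)·(3·y + 9·x + 7)
= −9·y − 27·x − 21 − 24·y² − 72·x·y − 56·y − 9·x·y − 27·x² − 21·x    [distributive law]
= −65·y − 48·x − 21 − 24·y² − 81·x·y − 27·x²    [combine like terms]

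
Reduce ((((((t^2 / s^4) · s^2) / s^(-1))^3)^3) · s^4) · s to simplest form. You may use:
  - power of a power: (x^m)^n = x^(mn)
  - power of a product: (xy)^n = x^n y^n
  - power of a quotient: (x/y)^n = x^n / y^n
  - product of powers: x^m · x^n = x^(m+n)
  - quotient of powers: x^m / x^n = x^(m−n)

((((((t^2 / s^4) · s^2) / s^(-1))^3)^3) · s^4) · s
= (((((t^2 / s^4) · s^2) / s^(-1))^9) · s^4) · s    [power of a power]
= (((((t^2 / s^4) · s^2)^9) / ((s^(-1))^9)) · s^4) · s    [power of a quotient]
= (((((t^2 / s^4)^9) · ((s^2)^9)) / ((s^(-1))^9)) · s^4) · s    [power of a product]
= ((((((t^2)^9) / ((s^4)^9)) · ((s^2)^9)) / ((s^(-1))^9)) · s^4) · s    [power of a quotient]
= ((((t^18 / ((s^4)^9)) · ((s^2)^9)) / ((s^(-1))^9)) · s^4) · s    [power of a power]
= ((((t^18 / s^36) · ((s^2)^9)) / ((s^(-1))^9)) · s^4) · s    [power of a power]
= ((((t^18 / s^36) · s^18) / ((s^(-1))^9)) · s^4) · s    [power of a power]
= ((((t^18 / s^36) · s^18) / s^(-9)) · s^4) · s    [power of a power]
= s^(-4)t^18    [quotient of powers; product of powers]

s^(-4)t^18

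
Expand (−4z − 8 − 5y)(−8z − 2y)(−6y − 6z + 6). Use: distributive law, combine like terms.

−480yz^2 − 192z^3 − 192z^2 − 348y^2z − 192yz + 384z − 36y^2 + 96y − 60y^3

(−4z − 8 − 5y)(−8z − 2y)(−6y − 6z + 6)
= (32z^2 + 8yz + 64z + 16y + 40yz + 10y^2)(−6y − 6z + 6)    [distributive law]
= (32z^2 + 48yz + 64z + 16y + 10y^2)(−6y − 6z + 6)    [combine like terms]
= −192yz^2 − 192z^3 + 192z^2 − 288y^2z − 288yz^2 + 288yz − 384yz − 384z^2 + 384z − 96y^2 − 96yz + 96y − 60y^3 − 60y^2z + 60y^2    [distributive law]
= −480yz^2 − 192z^3 − 192z^2 − 348y^2z − 192yz + 384z − 36y^2 + 96y − 60y^3    [combine like terms]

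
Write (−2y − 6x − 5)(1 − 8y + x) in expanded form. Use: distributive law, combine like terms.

(−2y − 6x − 5)(1 − 8y + x)
= −2y + 16y^2 − 2xy − 6x + 48xy − 6x^2 − 5 + 40y − 5x    [distributive law]
= 38y + 16y^2 + 46xy − 11x − 6x^2 − 5    [combine like terms]

38y + 16y^2 + 46xy − 11x − 6x^2 − 5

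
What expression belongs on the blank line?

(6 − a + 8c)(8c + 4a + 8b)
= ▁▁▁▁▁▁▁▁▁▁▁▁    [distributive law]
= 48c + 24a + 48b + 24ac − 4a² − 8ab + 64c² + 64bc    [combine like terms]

After distributive law, the bracketed line is:

48c + 24a + 48b − 8ac − 4a² − 8ab + 64c² + 32ac + 64bc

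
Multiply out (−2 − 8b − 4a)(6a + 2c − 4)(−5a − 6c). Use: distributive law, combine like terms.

−20a^2 − 4ac + 24c^2 − 40a − 48c + 240a^2b + 368abc + 96bc^2 − 160ab − 192bc + 120a^3 + 184a^2c + 48ac^2

(−2 − 8b − 4a)(6a + 2c − 4)(−5a − 6c)
= (−12a − 4c + 8 − 48ab − 16bc + 32b − 24a^2 − 8ac + 16a)(−5a − 6c)    [distributive law]
= (4a − 4c + 8 − 48ab − 16bc + 32b − 24a^2 − 8ac)(−5a − 6c)    [combine like terms]
= −20a^2 − 24ac + 20ac + 24c^2 − 40a − 48c + 240a^2b + 288abc + 80abc + 96bc^2 − 160ab − 192bc + 120a^3 + 144a^2c + 40a^2c + 48ac^2    [distributive law]
= −20a^2 − 4ac + 24c^2 − 40a − 48c + 240a^2b + 368abc + 96bc^2 − 160ab − 192bc + 120a^3 + 184a^2c + 48ac^2    [combine like terms]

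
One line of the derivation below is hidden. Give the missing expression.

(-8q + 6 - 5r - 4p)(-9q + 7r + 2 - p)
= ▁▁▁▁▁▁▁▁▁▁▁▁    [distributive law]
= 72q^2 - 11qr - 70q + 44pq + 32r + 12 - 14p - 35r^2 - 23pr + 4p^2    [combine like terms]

Applying distributive law to the line above:

72q^2 - 56qr - 16q + 8pq - 54q + 42r + 12 - 6p + 45qr - 35r^2 - 10r + 5pr + 36pq - 28pr - 8p + 4p^2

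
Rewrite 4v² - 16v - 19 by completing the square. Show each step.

4v² - 16v - 19
= 4(v² - 4v) - 19    [factor out 4 from the v-terms]
= 4(v² - 4v + 4 - 4) - 19    [add and subtract 4 inside the bracket]
= 4(v - 2)² - 16 - 19    [perfect-square identity]
= 4(v - 2)² - 35    [combine constants]

4(v - 2)² - 35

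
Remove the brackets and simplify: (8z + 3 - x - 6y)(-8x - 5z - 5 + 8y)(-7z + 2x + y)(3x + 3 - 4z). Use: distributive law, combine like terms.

1695x^2z^2 + 2062xz^2 - 492xz^3 - 586x^3z - 301x^2z - 805x^2yz - 2108xyz - 1490xyz^2 - 700z^3 - 1120z^4 - 362yz^2 + 2792yz^3 + 735z^2 + 504xz - 1239yz + 1514xy^2z + 1074y^2z - 1720y^2z^2 - 66x^3 - 204x^2 + 531x^2y + 222xy + 315z - 90x - 45y - 6xy^2 + 162y^2 + 48x^4 + 264x^3y - 168x^2y^2 - 144xy^3 - 144y^3 + 192y^3z

(8z + 3 - x - 6y)(-8x - 5z - 5 + 8y)(-7z + 2x + y)(3x + 3 - 4z)
= (-64xz - 40z^2 - 40z + 64yz - 24x - 15z - 15 + 24y + 8x^2 + 5xz + 5x - 8xy + 48xy + 30yz + 30y - 48y^2)(-7z + 2x + y)(3x + 3 - 4z)    [distributive law]
= (-59xz - 40z^2 - 55z + 94yz - 19x - 15 + 54y + 8x^2 + 40xy - 48y^2)(-7z + 2x + y)(3x + 3 - 4z)    [combine like terms]
= (413xz^2 - 118x^2z - 59xyz + 280z^3 - 80xz^2 - 40yz^2 + 385z^2 - 110xz - 55yz - 658yz^2 + 188xyz + 94y^2z + 133xz - 38x^2 - 19xy + 105z - 30x - 15y - 378yz + 108xy + 54y^2 - 56x^2z + 16x^3 + 8x^2y - 280xyz + 80x^2y + 40xy^2 + 336y^2z - 96xy^2 - 48y^3)(3x + 3 - 4z)    [distributive law]
= (333xz^2 - 174x^2z - 151xyz + 280z^3 - 698yz^2 + 385z^2 + 23xz - 433yz + 430y^2z - 38x^2 + 89xy + 105z - 30x - 15y + 54y^2 + 16x^3 + 88x^2y - 56xy^2 - 48y^3)(3x + 3 - 4z)    [combine like terms]
= 999x^2z^2 + 999xz^2 - 1332xz^3 - 522x^3z - 522x^2z + 696x^2z^2 - 453x^2yz - 453xyz + 604xyz^2 + 840xz^3 + 840z^3 - 1120z^4 - 2094xyz^2 - 2094yz^2 + 2792yz^3 + 1155xz^2 + 1155z^2 - 1540z^3 + 69x^2z + 69xz - 92xz^2 - 1299xyz - 1299yz + 1732yz^2 + 1290xy^2z + 1290y^2z - 1720y^2z^2 - 114x^3 - 114x^2 + 152x^2z + 267x^2y + 267xy - 356xyz + 315xz + 315z - 420z^2 - 90x^2 - 90x + 120xz - 45xy - 45y + 60yz + 162xy^2 + 162y^2 - 216y^2z + 48x^4 + 48x^3 - 64x^3z + 264x^3y + 264x^2y - 352x^2yz - 168x^2y^2 - 168xy^2 + 224xy^2z - 144xy^3 - 144y^3 + 192y^3z    [distributive law]
= 1695x^2z^2 + 2062xz^2 - 492xz^3 - 586x^3z - 301x^2z - 805x^2yz - 2108xyz - 1490xyz^2 - 700z^3 - 1120z^4 - 362yz^2 + 2792yz^3 + 735z^2 + 504xz - 1239yz + 1514xy^2z + 1074y^2z - 1720y^2z^2 - 66x^3 - 204x^2 + 531x^2y + 222xy + 315z - 90x - 45y - 6xy^2 + 162y^2 + 48x^4 + 264x^3y - 168x^2y^2 - 144xy^3 - 144y^3 + 192y^3z    [combine like terms]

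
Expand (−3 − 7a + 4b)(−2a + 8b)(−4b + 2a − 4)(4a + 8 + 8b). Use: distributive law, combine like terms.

−1088a^2b + 1664ab + 3904ab^2 + 48a^3 − 448a^2 − 192a + 512b^2 − 1280b^3 + 768b − 512a^3b − 192a^2b^2 + 112a^4 + 2048ab^3 − 1024b^4

(−3 − 7a + 4b)(−2a + 8b)(−4b + 2a − 4)(4a + 8 + 8b)
= (6a − 24b + 14a^2 − 56ab − 8ab + 32b^2)(−4b + 2a − 4)(4a + 8 + 8b)    [distributive law]
= (6a − 24b + 14a^2 − 64ab + 32b^2)(−4b + 2a − 4)(4a + 8 + 8b)    [combine like terms]
= (−24ab + 12a^2 − 24a + 96b^2 − 48ab + 96b − 56a^2b + 28a^3 − 56a^2 + 256ab^2 − 128a^2b + 256ab − 128b^3 + 64ab^2 − 128b^2)(4a + 8 + 8b)    [distributive law]
= (184ab − 44a^2 − 24a − 32b^2 + 96b − 184a^2b + 28a^3 + 320ab^2 − 128b^3)(4a + 8 + 8b)    [combine like terms]
= 736a^2b + 1472ab + 1472ab^2 − 176a^3 − 352a^2 − 352a^2b − 96a^2 − 192a − 192ab − 128ab^2 − 256b^2 − 256b^3 + 384ab + 768b + 768b^2 − 736a^3b − 1472a^2b − 1472a^2b^2 + 112a^4 + 224a^3 + 224a^3b + 1280a^2b^2 + 2560ab^2 + 2560ab^3 − 512ab^3 − 1024b^3 − 1024b^4    [distributive law]
= −1088a^2b + 1664ab + 3904ab^2 + 48a^3 − 448a^2 − 192a + 512b^2 − 1280b^3 + 768b − 512a^3b − 192a^2b^2 + 112a^4 + 2048ab^3 − 1024b^4    [combine like terms]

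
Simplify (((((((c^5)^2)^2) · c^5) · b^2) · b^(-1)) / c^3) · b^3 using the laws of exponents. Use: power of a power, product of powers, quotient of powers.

(((((((c^5)^2)^2) · c^5) · b^2) · b^(-1)) / c^3) · b^3
= ((((((c^5)^4) · c^5) · b^2) · b^(-1)) / c^3) · b^3    [power of a power]
= ((((c^20 · c^5) · b^2) · b^(-1)) / c^3) · b^3    [power of a power]
= (((c^25 · b^2) · b^(-1)) / c^3) · b^3    [product of powers]
= b^4c^22    [quotient of powers; product of powers]

b^4c^22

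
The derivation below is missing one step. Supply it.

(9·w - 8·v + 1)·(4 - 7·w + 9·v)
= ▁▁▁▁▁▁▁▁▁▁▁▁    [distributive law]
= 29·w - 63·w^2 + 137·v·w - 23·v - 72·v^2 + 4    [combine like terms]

By distributive law:

36·w - 63·w^2 + 81·v·w - 32·v + 56·v·w - 72·v^2 + 4 - 7·w + 9·v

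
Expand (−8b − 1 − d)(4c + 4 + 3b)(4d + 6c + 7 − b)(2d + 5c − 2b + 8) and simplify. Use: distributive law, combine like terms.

−312bcd² − 1046bc²d − 405b²cd − 2645bcd − 960bc³ − 176b²c² − 3638bc² − 701b²c − 4541bc + 344b³c − 378bd² − 696b²d − 1650bd − 582b² − 1872b + 458b³ − 162b²d² + 234b³d − 48b⁴ − 344cd² − 580c²d − 868cd − 120c³ − 452c² − 556c − 216d² − 408d − 224 − 32cd³ − 128c²d² − 120c³d − 32d³ − 24bd³

(−8b − 1 − d)(4c + 4 + 3b)(4d + 6c + 7 − b)(2d + 5c − 2b + 8)
= (−32bc − 32b − 24b² − 4c − 4 − 3b − 4cd − 4d − 3bd)(4d + 6c + 7 − b)(2d + 5c − 2b + 8)    [distributive law]
= (−32bc − 35b − 24b² − 4c − 4 − 4cd − 4d − 3bd)(4d + 6c + 7 − b)(2d + 5c − 2b + 8)    [combine like terms]
= (−128bcd − 192bc² − 224bc + 32b²c − 140bd − 210bc − 245b + 35b² − 96b²d − 144b²c − 168b² + 24b³ − 16cd − 24c² − 28c + 4bc − 16d − 24c − 28 + 4b − 16cd² − 24c²d − 28cd + 4bcd − 16d² − 24cd − 28d + 4bd − 12bd² − 18bcd − 21bd + 3b²d)(2d + 5c − 2b + 8)    [distributive law]
= (−142bcd − 192bc² − 430bc − 112b²c − 157bd − 241b − 133b² − 93b²d + 24b³ − 68cd − 24c² − 52c − 44d − 28 − 16cd² − 24c²d − 16d² − 12bd²)(2d + 5c − 2b + 8)    [combine like terms]
= −284bcd² − 710bc²d + 284b²cd − 1136bcd − 384bc²d − 960bc³ + 384b²c² − 1536bc² − 860bcd − 2150bc² + 860b²c − 3440bc − 224b²cd − 560b²c² + 224b³c − 896b²c − 314bd² − 785bcd + 314b²d − 1256bd − 482bd − 1205bc + 482b² − 1928b − 266b²d − 665b²c + 266b³ − 1064b² − 186b²d² − 465b²cd + 186b³d − 744b²d + 48b³d + 120b³c − 48b⁴ + 192b³ − 136cd² − 340c²d + 136bcd − 544cd − 48c²d − 120c³ + 48bc² − 192c² − 104cd − 260c² + 104bc − 416c − 88d² − 220cd + 88bd − 352d − 56d − 140c + 56b − 224 − 32cd³ − 80c²d² + 32bcd² − 128cd² − 48c²d² − 120c³d + 48bc²d − 192c²d − 32d³ − 80cd² + 32bd² − 128d² − 24bd³ − 60bcd² + 24b²d² − 96bd²    [distributive law]
= −312bcd² − 1046bc²d − 405b²cd − 2645bcd − 960bc³ − 176b²c² − 3638bc² − 701b²c − 4541bc + 344b³c − 378bd² − 696b²d − 1650bd − 582b² − 1872b + 458b³ − 162b²d² + 234b³d − 48b⁴ − 344cd² − 580c²d − 868cd − 120c³ − 452c² − 556c − 216d² − 408d − 224 − 32cd³ − 128c²d² − 120c³d − 32d³ − 24bd³    [combine like terms]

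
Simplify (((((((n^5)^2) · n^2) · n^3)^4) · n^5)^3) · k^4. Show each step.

(((((((n^5)^2) · n^2) · n^3)^4) · n^5)^3) · k^4
= (((((((n^5)^2) · n^2) · n^3)^4)^3) · ((n^5)^3)) · k^4    [power of a product]
= ((((((n^5)^2) · n^2) · n^3)^12) · ((n^5)^3)) · k^4    [power of a power]
= ((((((n^5)^2) · n^2)^12) · ((n^3)^12)) · ((n^5)^3)) · k^4    [power of a product]
= ((((((n^5)^2)^12) · ((n^2)^12)) · ((n^3)^12)) · ((n^5)^3)) · k^4    [power of a product]
= (((((n^5)^24) · ((n^2)^12)) · ((n^3)^12)) · ((n^5)^3)) · k^4    [power of a power]
= (((n^120 · ((n^2)^12)) · ((n^3)^12)) · ((n^5)^3)) · k^4    [power of a power]
= (((n^120 · n^24) · ((n^3)^12)) · ((n^5)^3)) · k^4    [power of a power]
= ((n^144 · ((n^3)^12)) · ((n^5)^3)) · k^4    [product of powers]
= ((n^144 · n^36) · ((n^5)^3)) · k^4    [power of a power]
= (n^180 · ((n^5)^3)) · k^4    [product of powers]
= (n^180 · n^15) · k^4    [power of a power]
= n^195 · k^4    [product of powers]
= k^4n^195    [rearrange]

k^4n^195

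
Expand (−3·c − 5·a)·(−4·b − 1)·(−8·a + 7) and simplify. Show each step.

−96·a·b·c + 84·b·c − 24·a·c + 21·c − 160·a^2·b + 140·a·b − 40·a^2 + 35·a

(−3·c − 5·a)·(−4·b − 1)·(−8·a + 7)
= (12·b·c + 3·c + 20·a·b + 5·a)·(−8·a + 7)    [distributive law]
= −96·a·b·c + 84·b·c − 24·a·c + 21·c − 160·a^2·b + 140·a·b − 40·a^2 + 35·a    [distributive law]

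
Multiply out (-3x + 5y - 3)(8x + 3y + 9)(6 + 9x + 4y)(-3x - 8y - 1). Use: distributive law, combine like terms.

2025x^3 + 3723x^2y + 2250x^2 + 648x^4 + 1179x^3y - 2241x^2y^2 - 3409xy^2 + 3762xy - 2252xy^3 + 1035x - 1932y^3 - 1098y^2 - 480y^4 + 1188y + 162

(-3x + 5y - 3)(8x + 3y + 9)(6 + 9x + 4y)(-3x - 8y - 1)
= (-24x^2 - 9xy - 27x + 40xy + 15y^2 + 45y - 24x - 9y - 27)(6 + 9x + 4y)(-3x - 8y - 1)    [distributive law]
= (-24x^2 + 31xy - 51x + 15y^2 + 36y - 27)(6 + 9x + 4y)(-3x - 8y - 1)    [combine like terms]
= (-144x^2 - 216x^3 - 96x^2y + 186xy + 279x^2y + 124xy^2 - 306x - 459x^2 - 204xy + 90y^2 + 135xy^2 + 60y^3 + 216y + 324xy + 144y^2 - 162 - 243x - 108y)(-3x - 8y - 1)    [distributive law]
= (-603x^2 - 216x^3 + 183x^2y + 306xy + 259xy^2 - 549x + 234y^2 + 60y^3 + 108y - 162)(-3x - 8y - 1)    [combine like terms]
= 1809x^3 + 4824x^2y + 603x^2 + 648x^4 + 1728x^3y + 216x^3 - 549x^3y - 1464x^2y^2 - 183x^2y - 918x^2y - 2448xy^2 - 306xy - 777x^2y^2 - 2072xy^3 - 259xy^2 + 1647x^2 + 4392xy + 549x - 702xy^2 - 1872y^3 - 234y^2 - 180xy^3 - 480y^4 - 60y^3 - 324xy - 864y^2 - 108y + 486x + 1296y + 162    [distributive law]
= 2025x^3 + 3723x^2y + 2250x^2 + 648x^4 + 1179x^3y - 2241x^2y^2 - 3409xy^2 + 3762xy - 2252xy^3 + 1035x - 1932y^3 - 1098y^2 - 480y^4 + 1188y + 162    [combine like terms]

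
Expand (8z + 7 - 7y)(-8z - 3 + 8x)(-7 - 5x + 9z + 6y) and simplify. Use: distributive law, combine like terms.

-272z^2 + 896xz^2 - 576z^3 + 120yz^2 + 371z + 456xz - 683yz - 320x^2z - 400xyz + 147 - 287x - 273y - 280x^2 + 623xy + 336y^2z + 126y^2 + 280x^2y - 336xy^2

(8z + 7 - 7y)(-8z - 3 + 8x)(-7 - 5x + 9z + 6y)
= (-64z^2 - 24z + 64xz - 56z - 21 + 56x + 56yz + 21y - 56xy)(-7 - 5x + 9z + 6y)    [distributive law]
= (-64z^2 - 80z + 64xz - 21 + 56x + 56yz + 21y - 56xy)(-7 - 5x + 9z + 6y)    [combine like terms]
= 448z^2 + 320xz^2 - 576z^3 - 384yz^2 + 560z + 400xz - 720z^2 - 480yz - 448xz - 320x^2z + 576xz^2 + 384xyz + 147 + 105x - 189z - 126y - 392x - 280x^2 + 504xz + 336xy - 392yz - 280xyz + 504yz^2 + 336y^2z - 147y - 105xy + 189yz + 126y^2 + 392xy + 280x^2y - 504xyz - 336xy^2    [distributive law]
= -272z^2 + 896xz^2 - 576z^3 + 120yz^2 + 371z + 456xz - 683yz - 320x^2z - 400xyz + 147 - 287x - 273y - 280x^2 + 623xy + 336y^2z + 126y^2 + 280x^2y - 336xy^2    [combine like terms]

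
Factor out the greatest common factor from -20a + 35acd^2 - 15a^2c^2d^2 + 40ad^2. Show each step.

-20a + 35acd^2 - 15a^2c^2d^2 + 40ad^2
= 5(-4a + 7acd^2 - 3a^2c^2d^2 + 8ad^2)    [factor out 5]
= 5a(-4 + 7cd^2 - 3ac^2d^2 + 8d^2)    [factor out a]

5a(-4 + 7cd^2 - 3ac^2d^2 + 8d^2)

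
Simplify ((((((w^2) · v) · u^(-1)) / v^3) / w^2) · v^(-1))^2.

((((((w^2) · v) · u^(-1)) / v^3) / w^2) · v^(-1))^2
= ((((((w^2) · v) · u^(-1)) / v^3) / w^2)^2) · ((v^(-1))^2)    [power of a product]
= ((((((w^2) · v) · u^(-1)) / v^3)^2) / ((w^2)^2)) · ((v^(-1))^2)    [power of a quotient]
= ((((((w^2) · v) · u^(-1))^2) / ((v^3)^2)) / ((w^2)^2)) · ((v^(-1))^2)    [power of a quotient]
= ((((((w^2) · v)^2) · ((u^(-1))^2)) / ((v^3)^2)) / ((w^2)^2)) · ((v^(-1))^2)    [power of a product]
= ((((((w^2)^2) · (v^2)) · ((u^(-1))^2)) / ((v^3)^2)) / ((w^2)^2)) · ((v^(-1))^2)    [power of a product]
= (((((w^4) · (v^2)) · ((u^(-1))^2)) / ((v^3)^2)) / ((w^2)^2)) · ((v^(-1))^2)    [power of a power]
= ((((w^4 · v^2) · u^(-2)) / ((v^3)^2)) / ((w^2)^2)) · ((v^(-1))^2)    [power of a power]
= ((((w^4 · v^2) · u^(-2)) / v^6) / ((w^2)^2)) · ((v^(-1))^2)    [power of a power]
= ((((w^4 · v^2) · u^(-2)) / v^6) / w^4) · ((v^(-1))^2)    [power of a power]
= ((((w^4 · v^2) · u^(-2)) / v^6) / w^4) · v^(-2)    [power of a power]
= u^(-2)v^(-6)    [quotient of powers; product of powers]

u^(-2)v^(-6)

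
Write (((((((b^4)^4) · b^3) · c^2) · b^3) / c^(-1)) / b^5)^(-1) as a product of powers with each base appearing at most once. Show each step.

b^(-17)c^(-3)

(((((((b^4)^4) · b^3) · c^2) · b^3) / c^(-1)) / b^5)^(-1)
= (((((((b^4)^4) · b^3) · c^2) · b^3) / c^(-1))^(-1)) / ((b^5)^(-1))    [power of a quotient]
= (((((((b^4)^4) · b^3) · c^2) · b^3)^(-1)) / ((c^(-1))^(-1))) / ((b^5)^(-1))    [power of a quotient]
= (((((((b^4)^4) · b^3) · c^2)^(-1)) · ((b^3)^(-1))) / ((c^(-1))^(-1))) / ((b^5)^(-1))    [power of a product]
= (((((((b^4)^4) · b^3)^(-1)) · ((c^2)^(-1))) · ((b^3)^(-1))) / ((c^(-1))^(-1))) / ((b^5)^(-1))    [power of a product]
= (((((((b^4)^4)^(-1)) · ((b^3)^(-1))) · ((c^2)^(-1))) · ((b^3)^(-1))) / ((c^(-1))^(-1))) / ((b^5)^(-1))    [power of a product]
= ((((((b^4)^(-4)) · ((b^3)^(-1))) · ((c^2)^(-1))) · ((b^3)^(-1))) / ((c^(-1))^(-1))) / ((b^5)^(-1))    [power of a power]
= ((((b^(-16) · ((b^3)^(-1))) · ((c^2)^(-1))) · ((b^3)^(-1))) / ((c^(-1))^(-1))) / ((b^5)^(-1))    [power of a power]
= ((((b^(-16) · b^(-3)) · ((c^2)^(-1))) · ((b^3)^(-1))) / ((c^(-1))^(-1))) / ((b^5)^(-1))    [power of a power]
= (((b^(-19) · ((c^2)^(-1))) · ((b^3)^(-1))) / ((c^(-1))^(-1))) / ((b^5)^(-1))    [product of powers]
= (((b^(-19) · c^(-2)) · ((b^3)^(-1))) / ((c^(-1))^(-1))) / ((b^5)^(-1))    [power of a power]
= (((b^(-19) · c^(-2)) · b^(-3)) / ((c^(-1))^(-1))) / ((b^5)^(-1))    [power of a power]
= (((b^(-19) · c^(-2)) · b^(-3)) / c) / ((b^5)^(-1))    [power of a power]
= (((b^(-19) · c^(-2)) · b^(-3)) / c) / b^(-5)    [power of a power]
= b^(-17)c^(-3)    [quotient of powers; product of powers]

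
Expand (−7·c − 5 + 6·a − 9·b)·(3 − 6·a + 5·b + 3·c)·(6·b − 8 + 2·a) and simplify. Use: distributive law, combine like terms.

(−7·c − 5 + 6·a − 9·b)·(3 − 6·a + 5·b + 3·c)·(6·b − 8 + 2·a)
= (−21·c + 42·a·c − 35·b·c − 21·c² − 15 + 30·a − 25·b − 15·c + 18·a − 36·a² + 30·a·b + 18·a·c − 27·b + 54·a·b − 45·b² − 27·b·c)·(6·b − 8 + 2·a)    [distributive law]
= (−36·c + 60·a·c − 62·b·c − 21·c² − 15 + 48·a − 52·b − 36·a² + 84·a·b − 45·b²)·(6·b − 8 + 2·a)    [combine like terms]
= −216·b·c + 288·c − 72·a·c + 360·a·b·c − 480·a·c + 120·a²·c − 372·b²·c + 496·b·c − 124·a·b·c − 126·b·c² + 168·c² − 42·a·c² − 90·b + 120 − 30·a + 288·a·b − 384·a + 96·a² − 312·b² + 416·b − 104·a·b − 216·a²·b + 288·a² − 72·a³ + 504·a·b² − 672·a·b + 168·a²·b − 270·b³ + 360·b² − 90·a·b²    [distributive law]
= 280·b·c + 288·c − 552·a·c + 236·a·b·c + 120·a²·c − 372·b²·c − 126·b·c² + 168·c² − 42·a·c² + 326·b + 120 − 414·a − 488·a·b + 384·a² + 48·b² − 48·a²·b − 72·a³ + 414·a·b² − 270·b³    [combine like terms]

280·b·c + 288·c − 552·a·c + 236·a·b·c + 120·a²·c − 372·b²·c − 126·b·c² + 168·c² − 42·a·c² + 326·b + 120 − 414·a − 488·a·b + 384·a² + 48·b² − 48·a²·b − 72·a³ + 414·a·b² − 270·b³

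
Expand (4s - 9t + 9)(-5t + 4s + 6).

(4s - 9t + 9)(-5t + 4s + 6)
= -20st + 16s^2 + 24s + 45t^2 - 36st - 54t - 45t + 36s + 54    [distributive law]
= -56st + 16s^2 + 60s + 45t^2 - 99t + 54    [combine like terms]

-56st + 16s^2 + 60s + 45t^2 - 99t + 54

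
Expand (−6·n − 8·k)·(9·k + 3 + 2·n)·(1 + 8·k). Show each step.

−214·k·n − 560·k^2·n − 18·n − 12·n^2 − 96·k·n^2 − 264·k^2 − 576·k^3 − 24·k

(−6·n − 8·k)·(9·k + 3 + 2·n)·(1 + 8·k)
= (−54·k·n − 18·n − 12·n^2 − 72·k^2 − 24·k − 16·k·n)·(1 + 8·k)    [distributive law]
= (−70·k·n − 18·n − 12·n^2 − 72·k^2 − 24·k)·(1 + 8·k)    [combine like terms]
= −70·k·n − 560·k^2·n − 18·n − 144·k·n − 12·n^2 − 96·k·n^2 − 72·k^2 − 576·k^3 − 24·k − 192·k^2    [distributive law]
= −214·k·n − 560·k^2·n − 18·n − 12·n^2 − 96·k·n^2 − 264·k^2 − 576·k^3 − 24·k    [combine like terms]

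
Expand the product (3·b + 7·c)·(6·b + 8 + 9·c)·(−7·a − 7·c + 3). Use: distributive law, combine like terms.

−126·a·b^2 − 126·b^2·c + 54·b^2 − 168·a·b + 39·b·c + 72·b − 483·a·b·c − 483·b·c^2 − 392·a·c − 203·c^2 + 168·c − 441·a·c^2 − 441·c^3

(3·b + 7·c)·(6·b + 8 + 9·c)·(−7·a − 7·c + 3)
= (18·b^2 + 24·b + 27·b·c + 42·b·c + 56·c + 63·c^2)·(−7·a − 7·c + 3)    [distributive law]
= (18·b^2 + 24·b + 69·b·c + 56·c + 63·c^2)·(−7·a − 7·c + 3)    [combine like terms]
= −126·a·b^2 − 126·b^2·c + 54·b^2 − 168·a·b − 168·b·c + 72·b − 483·a·b·c − 483·b·c^2 + 207·b·c − 392·a·c − 392·c^2 + 168·c − 441·a·c^2 − 441·c^3 + 189·c^2    [distributive law]
= −126·a·b^2 − 126·b^2·c + 54·b^2 − 168·a·b + 39·b·c + 72·b − 483·a·b·c − 483·b·c^2 − 392·a·c − 203·c^2 + 168·c − 441·a·c^2 − 441·c^3    [combine like terms]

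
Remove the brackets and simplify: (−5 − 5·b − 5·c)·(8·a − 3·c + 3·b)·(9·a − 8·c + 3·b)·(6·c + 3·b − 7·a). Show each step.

−5345·a^2·c + 705·a^2·b + 2520·a^3 + 3570·a·c^2 − 1320·a·b·c − 450·a·b^2 − 720·c^3 + 630·b·c^2 + 225·b^2·c − 135·b^3 − 4640·a^2·b·c + 705·a^2·b^2 + 2520·a^3·b + 2250·a·b·c^2 − 1770·a·b^2·c − 450·a·b^3 + 855·b^2·c^2 + 90·b^3·c − 135·b^4 − 5345·a^2·c^2 + 2520·a^3·c + 3570·a·c^3 − 720·c^4 − 90·b·c^3

(−5 − 5·b − 5·c)·(8·a − 3·c + 3·b)·(9·a − 8·c + 3·b)·(6·c + 3·b − 7·a)
= (−40·a + 15·c − 15·b − 40·a·b + 15·b·c − 15·b^2 − 40·a·c + 15·c^2 − 15·b·c)·(9·a − 8·c + 3·b)·(6·c + 3·b − 7·a)    [distributive law]
= (−40·a + 15·c − 15·b − 40·a·b − 15·b^2 − 40·a·c + 15·c^2)·(9·a − 8·c + 3·b)·(6·c + 3·b − 7·a)    [combine like terms]
= (−360·a^2 + 320·a·c − 120·a·b + 135·a·c − 120·c^2 + 45·b·c − 135·a·b + 120·b·c − 45·b^2 − 360·a^2·b + 320·a·b·c − 120·a·b^2 − 135·a·b^2 + 120·b^2·c − 45·b^3 − 360·a^2·c + 320·a·c^2 − 120·a·b·c + 135·a·c^2 − 120·c^3 + 45·b·c^2)·(6·c + 3·b − 7·a)    [distributive law]
= (−360·a^2 + 455·a·c − 255·a·b − 120·c^2 + 165·b·c − 45·b^2 − 360·a^2·b + 200·a·b·c − 255·a·b^2 + 120·b^2·c − 45·b^3 − 360·a^2·c + 455·a·c^2 − 120·c^3 + 45·b·c^2)·(6·c + 3·b − 7·a)    [combine like terms]
= −2160·a^2·c − 1080·a^2·b + 2520·a^3 + 2730·a·c^2 + 1365·a·b·c − 3185·a^2·c − 1530·a·b·c − 765·a·b^2 + 1785·a^2·b − 720·c^3 − 360·b·c^2 + 840·a·c^2 + 990·b·c^2 + 495·b^2·c − 1155·a·b·c − 270·b^2·c − 135·b^3 + 315·a·b^2 − 2160·a^2·b·c − 1080·a^2·b^2 + 2520·a^3·b + 1200·a·b·c^2 + 600·a·b^2·c − 1400·a^2·b·c − 1530·a·b^2·c − 765·a·b^3 + 1785·a^2·b^2 + 720·b^2·c^2 + 360·b^3·c − 840·a·b^2·c − 270·b^3·c − 135·b^4 + 315·a·b^3 − 2160·a^2·c^2 − 1080·a^2·b·c + 2520·a^3·c + 2730·a·c^3 + 1365·a·b·c^2 − 3185·a^2·c^2 − 720·c^4 − 360·b·c^3 + 840·a·c^3 + 270·b·c^3 + 135·b^2·c^2 − 315·a·b·c^2    [distributive law]
= −5345·a^2·c + 705·a^2·b + 2520·a^3 + 3570·a·c^2 − 1320·a·b·c − 450·a·b^2 − 720·c^3 + 630·b·c^2 + 225·b^2·c − 135·b^3 − 4640·a^2·b·c + 705·a^2·b^2 + 2520·a^3·b + 2250·a·b·c^2 − 1770·a·b^2·c − 450·a·b^3 + 855·b^2·c^2 + 90·b^3·c − 135·b^4 − 5345·a^2·c^2 + 2520·a^3·c + 3570·a·c^3 − 720·c^4 − 90·b·c^3    [combine like terms]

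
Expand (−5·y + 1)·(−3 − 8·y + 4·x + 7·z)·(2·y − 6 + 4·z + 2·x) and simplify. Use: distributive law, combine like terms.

−226·y^2 − 48·y + 252·y·z + 142·x·y + 80·y^3 + 90·y^2·z + 40·x·y^2 − 150·x·y·z − 40·x^2·y − 140·y·z^2 + 18 − 54·z − 30·x + 30·x·z + 8·x^2 + 28·z^2

(−5·y + 1)·(−3 − 8·y + 4·x + 7·z)·(2·y − 6 + 4·z + 2·x)
= (15·y + 40·y^2 − 20·x·y − 35·y·z − 3 − 8·y + 4·x + 7·z)·(2·y − 6 + 4·z + 2·x)    [distributive law]
= (7·y + 40·y^2 − 20·x·y − 35·y·z − 3 + 4·x + 7·z)·(2·y − 6 + 4·z + 2·x)    [combine like terms]
= 14·y^2 − 42·y + 28·y·z + 14·x·y + 80·y^3 − 240·y^2 + 160·y^2·z + 80·x·y^2 − 40·x·y^2 + 120·x·y − 80·x·y·z − 40·x^2·y − 70·y^2·z + 210·y·z − 140·y·z^2 − 70·x·y·z − 6·y + 18 − 12·z − 6·x + 8·x·y − 24·x + 16·x·z + 8·x^2 + 14·y·z − 42·z + 28·z^2 + 14·x·z    [distributive law]
= −226·y^2 − 48·y + 252·y·z + 142·x·y + 80·y^3 + 90·y^2·z + 40·x·y^2 − 150·x·y·z − 40·x^2·y − 140·y·z^2 + 18 − 54·z − 30·x + 30·x·z + 8·x^2 + 28·z^2    [combine like terms]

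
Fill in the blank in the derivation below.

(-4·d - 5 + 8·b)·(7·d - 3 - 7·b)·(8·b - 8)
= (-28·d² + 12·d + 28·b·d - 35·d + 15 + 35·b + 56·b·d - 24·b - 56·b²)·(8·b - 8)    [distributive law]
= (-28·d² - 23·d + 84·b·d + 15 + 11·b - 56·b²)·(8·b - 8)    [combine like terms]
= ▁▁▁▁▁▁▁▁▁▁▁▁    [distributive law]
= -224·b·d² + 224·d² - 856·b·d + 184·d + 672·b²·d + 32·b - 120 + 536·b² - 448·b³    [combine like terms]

By distributive law:

-224·b·d² + 224·d² - 184·b·d + 184·d + 672·b²·d - 672·b·d + 120·b - 120 + 88·b² - 88·b - 448·b³ + 448·b²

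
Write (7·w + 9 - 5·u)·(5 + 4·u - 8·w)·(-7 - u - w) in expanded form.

214·w - 450·u·w + 429·w^2 - 48·u^2·w - 12·u·w^2 + 56·w^3 - 315 - 122·u + 129·u^2 + 20·u^3

(7·w + 9 - 5·u)·(5 + 4·u - 8·w)·(-7 - u - w)
= (35·w + 28·u·w - 56·w^2 + 45 + 36·u - 72·w - 25·u - 20·u^2 + 40·u·w)·(-7 - u - w)    [distributive law]
= (-37·w + 68·u·w - 56·w^2 + 45 + 11·u - 20·u^2)·(-7 - u - w)    [combine like terms]
= 259·w + 37·u·w + 37·w^2 - 476·u·w - 68·u^2·w - 68·u·w^2 + 392·w^2 + 56·u·w^2 + 56·w^3 - 315 - 45·u - 45·w - 77·u - 11·u^2 - 11·u·w + 140·u^2 + 20·u^3 + 20·u^2·w    [distributive law]
= 214·w - 450·u·w + 429·w^2 - 48·u^2·w - 12·u·w^2 + 56·w^3 - 315 - 122·u + 129·u^2 + 20·u^3    [combine like terms]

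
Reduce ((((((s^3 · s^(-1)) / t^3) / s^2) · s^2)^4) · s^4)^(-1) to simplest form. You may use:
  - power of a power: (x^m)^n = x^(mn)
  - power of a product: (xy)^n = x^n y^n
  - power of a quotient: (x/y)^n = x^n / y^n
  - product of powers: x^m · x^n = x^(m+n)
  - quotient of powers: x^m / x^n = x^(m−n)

s^(-12)·t^12

((((((s^3 · s^(-1)) / t^3) / s^2) · s^2)^4) · s^4)^(-1)
= ((((((s^3 · s^(-1)) / t^3) / s^2) · s^2)^4)^(-1)) · ((s^4)^(-1))    [power of a product]
= (((((s^3 · s^(-1)) / t^3) / s^2) · s^2)^(-4)) · ((s^4)^(-1))    [power of a power]
= (((((s^3 · s^(-1)) / t^3) / s^2)^(-4)) · ((s^2)^(-4))) · ((s^4)^(-1))    [power of a product]
= (((((s^3 · s^(-1)) / t^3)^(-4)) / ((s^2)^(-4))) · ((s^2)^(-4))) · ((s^4)^(-1))    [power of a quotient]
= (((((s^3 · s^(-1))^(-4)) / ((t^3)^(-4))) / ((s^2)^(-4))) · ((s^2)^(-4))) · ((s^4)^(-1))    [power of a quotient]
= ((((((s^3)^(-4)) · ((s^(-1))^(-4))) / ((t^3)^(-4))) / ((s^2)^(-4))) · ((s^2)^(-4))) · ((s^4)^(-1))    [power of a product]
= ((((s^(-12) · ((s^(-1))^(-4))) / ((t^3)^(-4))) / ((s^2)^(-4))) · ((s^2)^(-4))) · ((s^4)^(-1))    [power of a power]
= ((((s^(-12) · s^4) / ((t^3)^(-4))) / ((s^2)^(-4))) · ((s^2)^(-4))) · ((s^4)^(-1))    [power of a power]
= (((s^(-8) / ((t^3)^(-4))) / ((s^2)^(-4))) · ((s^2)^(-4))) · ((s^4)^(-1))    [product of powers]
= (((s^(-8) / t^(-12)) / ((s^2)^(-4))) · ((s^2)^(-4))) · ((s^4)^(-1))    [power of a power]
= (((s^(-8) / t^(-12)) / s^(-8)) · ((s^2)^(-4))) · ((s^4)^(-1))    [power of a power]
= (((s^(-8) / t^(-12)) / s^(-8)) · s^(-8)) · ((s^4)^(-1))    [power of a power]
= (((s^(-8) / t^(-12)) / s^(-8)) · s^(-8)) · s^(-4)    [power of a power]
= s^(-12)·t^12    [quotient of powers; product of powers]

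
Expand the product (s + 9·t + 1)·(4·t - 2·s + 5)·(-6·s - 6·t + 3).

96·s^2·t - 132·s·t^2 - 354·s·t + 12·s^3 - 24·s^2 - 21·s - 216·t^3 - 186·t^2 + 117·t + 15

(s + 9·t + 1)·(4·t - 2·s + 5)·(-6·s - 6·t + 3)
= (4·s·t - 2·s^2 + 5·s + 36·t^2 - 18·s·t + 45·t + 4·t - 2·s + 5)·(-6·s - 6·t + 3)    [distributive law]
= (-14·s·t - 2·s^2 + 3·s + 36·t^2 + 49·t + 5)·(-6·s - 6·t + 3)    [combine like terms]
= 84·s^2·t + 84·s·t^2 - 42·s·t + 12·s^3 + 12·s^2·t - 6·s^2 - 18·s^2 - 18·s·t + 9·s - 216·s·t^2 - 216·t^3 + 108·t^2 - 294·s·t - 294·t^2 + 147·t - 30·s - 30·t + 15    [distributive law]
= 96·s^2·t - 132·s·t^2 - 354·s·t + 12·s^3 - 24·s^2 - 21·s - 216·t^3 - 186·t^2 + 117·t + 15    [combine like terms]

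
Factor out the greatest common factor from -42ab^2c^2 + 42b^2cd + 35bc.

-42ab^2c^2 + 42b^2cd + 35bc
= 7(-6ab^2c^2 + 6b^2cd + 5bc)    [factor out 7]
= 7bc(-6abc + 6bd + 5)    [factor out bc]

7bc(-6abc + 6bd + 5)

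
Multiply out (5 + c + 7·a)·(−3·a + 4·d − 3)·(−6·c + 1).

(5 + c + 7·a)·(−3·a + 4·d − 3)·(−6·c + 1)
= (−15·a + 20·d − 15 − 3·a·c + 4·c·d − 3·c − 21·a^2 + 28·a·d − 21·a)·(−6·c + 1)    [distributive law]
= (−36·a + 20·d − 15 − 3·a·c + 4·c·d − 3·c − 21·a^2 + 28·a·d)·(−6·c + 1)    [combine like terms]
= 216·a·c − 36·a − 120·c·d + 20·d + 90·c − 15 + 18·a·c^2 − 3·a·c − 24·c^2·d + 4·c·d + 18·c^2 − 3·c + 126·a^2·c − 21·a^2 − 168·a·c·d + 28·a·d    [distributive law]
= 213·a·c − 36·a − 116·c·d + 20·d + 87·c − 15 + 18·a·c^2 − 24·c^2·d + 18·c^2 + 126·a^2·c − 21·a^2 − 168·a·c·d + 28·a·d    [combine like terms]

213·a·c − 36·a − 116·c·d + 20·d + 87·c − 15 + 18·a·c^2 − 24·c^2·d + 18·c^2 + 126·a^2·c − 21·a^2 − 168·a·c·d + 28·a·d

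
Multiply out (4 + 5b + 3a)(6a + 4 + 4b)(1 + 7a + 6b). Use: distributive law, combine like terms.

148a + 270a² + 510ab + 16 + 132b + 236b² + 402a²b + 392ab² + 120b³ + 126a³

(4 + 5b + 3a)(6a + 4 + 4b)(1 + 7a + 6b)
= (24a + 16 + 16b + 30ab + 20b + 20b² + 18a² + 12a + 12ab)(1 + 7a + 6b)    [distributive law]
= (36a + 16 + 36b + 42ab + 20b² + 18a²)(1 + 7a + 6b)    [combine like terms]
= 36a + 252a² + 216ab + 16 + 112a + 96b + 36b + 252ab + 216b² + 42ab + 294a²b + 252ab² + 20b² + 140ab² + 120b³ + 18a² + 126a³ + 108a²b    [distributive law]
= 148a + 270a² + 510ab + 16 + 132b + 236b² + 402a²b + 392ab² + 120b³ + 126a³    [combine like terms]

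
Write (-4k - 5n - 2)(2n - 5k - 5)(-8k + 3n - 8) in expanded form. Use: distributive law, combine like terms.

-76k^2n + 131kn^2 - 214kn - 160k^3 - 400k^2 - 320k - 30n^3 + 143n^2 - 138n - 80

(-4k - 5n - 2)(2n - 5k - 5)(-8k + 3n - 8)
= (-8kn + 20k^2 + 20k - 10n^2 + 25kn + 25n - 4n + 10k + 10)(-8k + 3n - 8)    [distributive law]
= (17kn + 20k^2 + 30k - 10n^2 + 21n + 10)(-8k + 3n - 8)    [combine like terms]
= -136k^2n + 51kn^2 - 136kn - 160k^3 + 60k^2n - 160k^2 - 240k^2 + 90kn - 240k + 80kn^2 - 30n^3 + 80n^2 - 168kn + 63n^2 - 168n - 80k + 30n - 80    [distributive law]
= -76k^2n + 131kn^2 - 214kn - 160k^3 - 400k^2 - 320k - 30n^3 + 143n^2 - 138n - 80    [combine like terms]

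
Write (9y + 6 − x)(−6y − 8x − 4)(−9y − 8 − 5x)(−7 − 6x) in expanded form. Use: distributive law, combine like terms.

(9y + 6 − x)(−6y − 8x − 4)(−9y − 8 − 5x)(−7 − 6x)
= (−54y^2 − 72xy − 36y − 36y − 48x − 24 + 6xy + 8x^2 + 4x)(−9y − 8 − 5x)(−7 − 6x)    [distributive law]
= (−54y^2 − 66xy − 72y − 44x − 24 + 8x^2)(−9y − 8 − 5x)(−7 − 6x)    [combine like terms]
= (486y^3 + 432y^2 + 270xy^2 + 594xy^2 + 528xy + 330x^2y + 648y^2 + 576y + 360xy + 396xy + 352x + 220x^2 + 216y + 192 + 120x − 72x^2y − 64x^2 − 40x^3)(−7 − 6x)    [distributive law]
= (486y^3 + 1080y^2 + 864xy^2 + 1284xy + 258x^2y + 792y + 472x + 156x^2 + 192 − 40x^3)(−7 − 6x)    [combine like terms]
= −3402y^3 − 2916xy^3 − 7560y^2 − 6480xy^2 − 6048xy^2 − 5184x^2y^2 − 8988xy − 7704x^2y − 1806x^2y − 1548x^3y − 5544y − 4752xy − 3304x − 2832x^2 − 1092x^2 − 936x^3 − 1344 − 1152x + 280x^3 + 240x^4    [distributive law]
= −3402y^3 − 2916xy^3 − 7560y^2 − 12528xy^2 − 5184x^2y^2 − 13740xy − 9510x^2y − 1548x^3y − 5544y − 4456x − 3924x^2 − 656x^3 − 1344 + 240x^4    [combine like terms]

−3402y^3 − 2916xy^3 − 7560y^2 − 12528xy^2 − 5184x^2y^2 − 13740xy − 9510x^2y − 1548x^3y − 5544y − 4456x − 3924x^2 − 656x^3 − 1344 + 240x^4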